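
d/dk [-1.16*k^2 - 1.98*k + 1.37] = -2.32*k - 1.98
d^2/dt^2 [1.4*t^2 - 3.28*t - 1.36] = 2.80000000000000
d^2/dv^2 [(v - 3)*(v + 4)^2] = 6*v + 10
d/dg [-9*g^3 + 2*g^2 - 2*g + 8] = -27*g^2 + 4*g - 2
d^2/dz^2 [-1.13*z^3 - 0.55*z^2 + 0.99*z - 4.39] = -6.78*z - 1.1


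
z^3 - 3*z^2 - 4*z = z*(z - 4)*(z + 1)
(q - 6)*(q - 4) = q^2 - 10*q + 24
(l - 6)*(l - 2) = l^2 - 8*l + 12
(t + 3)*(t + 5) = t^2 + 8*t + 15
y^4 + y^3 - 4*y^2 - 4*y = y*(y - 2)*(y + 1)*(y + 2)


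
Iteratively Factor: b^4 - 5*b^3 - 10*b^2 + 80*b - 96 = (b - 4)*(b^3 - b^2 - 14*b + 24) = (b - 4)*(b + 4)*(b^2 - 5*b + 6) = (b - 4)*(b - 2)*(b + 4)*(b - 3)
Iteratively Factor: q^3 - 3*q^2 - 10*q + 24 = (q - 2)*(q^2 - q - 12) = (q - 2)*(q + 3)*(q - 4)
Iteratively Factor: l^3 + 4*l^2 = (l)*(l^2 + 4*l) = l*(l + 4)*(l)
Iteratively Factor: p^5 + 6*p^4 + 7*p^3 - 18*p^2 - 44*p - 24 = (p - 2)*(p^4 + 8*p^3 + 23*p^2 + 28*p + 12) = (p - 2)*(p + 2)*(p^3 + 6*p^2 + 11*p + 6) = (p - 2)*(p + 1)*(p + 2)*(p^2 + 5*p + 6) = (p - 2)*(p + 1)*(p + 2)^2*(p + 3)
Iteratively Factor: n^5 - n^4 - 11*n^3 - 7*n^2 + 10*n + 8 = (n + 2)*(n^4 - 3*n^3 - 5*n^2 + 3*n + 4) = (n - 4)*(n + 2)*(n^3 + n^2 - n - 1) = (n - 4)*(n + 1)*(n + 2)*(n^2 - 1) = (n - 4)*(n + 1)^2*(n + 2)*(n - 1)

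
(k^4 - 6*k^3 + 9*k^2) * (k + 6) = k^5 - 27*k^3 + 54*k^2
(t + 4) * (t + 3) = t^2 + 7*t + 12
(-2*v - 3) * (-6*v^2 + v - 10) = 12*v^3 + 16*v^2 + 17*v + 30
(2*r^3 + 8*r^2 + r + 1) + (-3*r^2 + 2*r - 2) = 2*r^3 + 5*r^2 + 3*r - 1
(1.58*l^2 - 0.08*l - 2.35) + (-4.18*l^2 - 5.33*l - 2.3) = -2.6*l^2 - 5.41*l - 4.65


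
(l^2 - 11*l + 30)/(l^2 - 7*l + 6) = (l - 5)/(l - 1)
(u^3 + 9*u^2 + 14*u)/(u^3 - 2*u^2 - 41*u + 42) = u*(u^2 + 9*u + 14)/(u^3 - 2*u^2 - 41*u + 42)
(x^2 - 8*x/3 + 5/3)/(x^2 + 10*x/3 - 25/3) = (x - 1)/(x + 5)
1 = 1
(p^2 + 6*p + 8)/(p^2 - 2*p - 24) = (p + 2)/(p - 6)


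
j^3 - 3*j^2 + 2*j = j*(j - 2)*(j - 1)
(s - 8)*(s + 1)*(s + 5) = s^3 - 2*s^2 - 43*s - 40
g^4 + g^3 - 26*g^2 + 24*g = g*(g - 4)*(g - 1)*(g + 6)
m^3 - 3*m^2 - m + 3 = (m - 3)*(m - 1)*(m + 1)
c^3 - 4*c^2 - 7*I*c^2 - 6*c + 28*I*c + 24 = (c - 4)*(c - 6*I)*(c - I)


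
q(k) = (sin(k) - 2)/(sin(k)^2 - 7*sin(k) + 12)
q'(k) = (-2*sin(k)*cos(k) + 7*cos(k))*(sin(k) - 2)/(sin(k)^2 - 7*sin(k) + 12)^2 + cos(k)/(sin(k)^2 - 7*sin(k) + 12) = (4*sin(k) + cos(k)^2 - 3)*cos(k)/(sin(k)^2 - 7*sin(k) + 12)^2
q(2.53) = -0.17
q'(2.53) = 0.00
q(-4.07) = -0.17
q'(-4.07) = -0.01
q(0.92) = -0.17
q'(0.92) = 0.01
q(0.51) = -0.17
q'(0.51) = -0.00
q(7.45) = -0.17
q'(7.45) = 0.01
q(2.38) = -0.17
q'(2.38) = -0.00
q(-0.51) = -0.16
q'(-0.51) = -0.01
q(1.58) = -0.17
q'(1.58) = -0.00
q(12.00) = -0.16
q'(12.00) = -0.01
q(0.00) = -0.17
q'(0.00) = -0.01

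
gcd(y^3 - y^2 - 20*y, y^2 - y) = y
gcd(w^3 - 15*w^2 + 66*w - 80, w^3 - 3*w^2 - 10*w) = w - 5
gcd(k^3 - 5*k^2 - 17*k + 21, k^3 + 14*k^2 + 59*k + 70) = 1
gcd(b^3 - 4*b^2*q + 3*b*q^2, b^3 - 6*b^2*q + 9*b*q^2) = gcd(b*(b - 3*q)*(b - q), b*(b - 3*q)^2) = -b^2 + 3*b*q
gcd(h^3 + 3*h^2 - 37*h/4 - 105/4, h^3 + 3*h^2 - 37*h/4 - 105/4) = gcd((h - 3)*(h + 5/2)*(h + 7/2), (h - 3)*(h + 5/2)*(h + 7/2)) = h^3 + 3*h^2 - 37*h/4 - 105/4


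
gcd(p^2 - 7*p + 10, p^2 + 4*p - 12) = p - 2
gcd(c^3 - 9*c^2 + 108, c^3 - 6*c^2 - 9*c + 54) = c^2 - 3*c - 18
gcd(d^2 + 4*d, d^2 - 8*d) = d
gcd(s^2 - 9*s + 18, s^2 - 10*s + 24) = s - 6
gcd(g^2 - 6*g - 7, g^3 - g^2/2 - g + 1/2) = g + 1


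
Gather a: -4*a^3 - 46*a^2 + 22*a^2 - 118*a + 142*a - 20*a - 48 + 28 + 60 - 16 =-4*a^3 - 24*a^2 + 4*a + 24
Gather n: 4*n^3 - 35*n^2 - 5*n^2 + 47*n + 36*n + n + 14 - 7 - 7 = 4*n^3 - 40*n^2 + 84*n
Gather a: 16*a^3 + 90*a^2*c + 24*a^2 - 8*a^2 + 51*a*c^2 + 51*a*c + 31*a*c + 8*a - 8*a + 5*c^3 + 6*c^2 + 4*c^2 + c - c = 16*a^3 + a^2*(90*c + 16) + a*(51*c^2 + 82*c) + 5*c^3 + 10*c^2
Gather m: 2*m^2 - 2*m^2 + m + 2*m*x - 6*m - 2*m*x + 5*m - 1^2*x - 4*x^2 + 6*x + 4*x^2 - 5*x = 0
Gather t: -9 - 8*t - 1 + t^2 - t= t^2 - 9*t - 10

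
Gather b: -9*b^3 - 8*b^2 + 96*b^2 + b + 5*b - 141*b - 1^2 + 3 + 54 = -9*b^3 + 88*b^2 - 135*b + 56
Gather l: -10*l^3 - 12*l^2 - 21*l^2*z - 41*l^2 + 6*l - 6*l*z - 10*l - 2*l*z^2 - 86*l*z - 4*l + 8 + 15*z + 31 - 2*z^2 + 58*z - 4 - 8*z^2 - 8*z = -10*l^3 + l^2*(-21*z - 53) + l*(-2*z^2 - 92*z - 8) - 10*z^2 + 65*z + 35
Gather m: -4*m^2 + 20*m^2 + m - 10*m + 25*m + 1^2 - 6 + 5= 16*m^2 + 16*m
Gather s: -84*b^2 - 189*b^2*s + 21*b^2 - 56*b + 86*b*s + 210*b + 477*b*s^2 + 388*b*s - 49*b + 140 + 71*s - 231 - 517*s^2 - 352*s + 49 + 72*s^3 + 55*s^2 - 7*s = -63*b^2 + 105*b + 72*s^3 + s^2*(477*b - 462) + s*(-189*b^2 + 474*b - 288) - 42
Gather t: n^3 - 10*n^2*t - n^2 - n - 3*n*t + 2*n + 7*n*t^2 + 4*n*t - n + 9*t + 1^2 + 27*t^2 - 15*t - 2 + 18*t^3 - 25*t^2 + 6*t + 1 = n^3 - n^2 + 18*t^3 + t^2*(7*n + 2) + t*(-10*n^2 + n)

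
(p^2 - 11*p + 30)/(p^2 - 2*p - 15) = (p - 6)/(p + 3)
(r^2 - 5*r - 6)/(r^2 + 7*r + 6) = (r - 6)/(r + 6)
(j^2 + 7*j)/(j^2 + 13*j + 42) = j/(j + 6)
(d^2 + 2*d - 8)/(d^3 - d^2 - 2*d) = (d + 4)/(d*(d + 1))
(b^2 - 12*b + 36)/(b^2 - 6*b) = (b - 6)/b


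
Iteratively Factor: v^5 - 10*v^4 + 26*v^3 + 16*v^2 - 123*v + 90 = (v - 5)*(v^4 - 5*v^3 + v^2 + 21*v - 18) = (v - 5)*(v - 1)*(v^3 - 4*v^2 - 3*v + 18) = (v - 5)*(v - 1)*(v + 2)*(v^2 - 6*v + 9) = (v - 5)*(v - 3)*(v - 1)*(v + 2)*(v - 3)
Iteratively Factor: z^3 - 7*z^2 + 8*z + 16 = (z + 1)*(z^2 - 8*z + 16) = (z - 4)*(z + 1)*(z - 4)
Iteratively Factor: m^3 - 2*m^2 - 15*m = (m - 5)*(m^2 + 3*m) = (m - 5)*(m + 3)*(m)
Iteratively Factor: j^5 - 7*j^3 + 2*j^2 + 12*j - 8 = (j + 2)*(j^4 - 2*j^3 - 3*j^2 + 8*j - 4) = (j + 2)^2*(j^3 - 4*j^2 + 5*j - 2) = (j - 2)*(j + 2)^2*(j^2 - 2*j + 1) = (j - 2)*(j - 1)*(j + 2)^2*(j - 1)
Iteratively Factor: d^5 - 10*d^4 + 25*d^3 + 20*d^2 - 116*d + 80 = (d - 1)*(d^4 - 9*d^3 + 16*d^2 + 36*d - 80) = (d - 5)*(d - 1)*(d^3 - 4*d^2 - 4*d + 16) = (d - 5)*(d - 2)*(d - 1)*(d^2 - 2*d - 8) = (d - 5)*(d - 4)*(d - 2)*(d - 1)*(d + 2)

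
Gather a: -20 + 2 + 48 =30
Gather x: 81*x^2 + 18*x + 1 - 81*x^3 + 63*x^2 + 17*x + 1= -81*x^3 + 144*x^2 + 35*x + 2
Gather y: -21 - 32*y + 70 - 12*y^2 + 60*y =-12*y^2 + 28*y + 49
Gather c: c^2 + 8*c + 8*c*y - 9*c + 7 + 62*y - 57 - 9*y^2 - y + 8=c^2 + c*(8*y - 1) - 9*y^2 + 61*y - 42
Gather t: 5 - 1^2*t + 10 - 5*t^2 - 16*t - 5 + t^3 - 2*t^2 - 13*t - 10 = t^3 - 7*t^2 - 30*t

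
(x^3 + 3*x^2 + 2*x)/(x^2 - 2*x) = (x^2 + 3*x + 2)/(x - 2)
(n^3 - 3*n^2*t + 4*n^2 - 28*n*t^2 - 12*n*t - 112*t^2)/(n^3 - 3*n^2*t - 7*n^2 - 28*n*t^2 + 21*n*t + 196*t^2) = (n + 4)/(n - 7)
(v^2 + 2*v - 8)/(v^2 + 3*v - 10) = (v + 4)/(v + 5)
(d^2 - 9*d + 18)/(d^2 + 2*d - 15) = (d - 6)/(d + 5)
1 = 1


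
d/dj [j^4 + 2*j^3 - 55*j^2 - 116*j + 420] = 4*j^3 + 6*j^2 - 110*j - 116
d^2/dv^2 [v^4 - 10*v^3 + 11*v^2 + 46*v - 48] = 12*v^2 - 60*v + 22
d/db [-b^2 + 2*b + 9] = 2 - 2*b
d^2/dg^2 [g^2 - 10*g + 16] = 2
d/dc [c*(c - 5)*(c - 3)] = 3*c^2 - 16*c + 15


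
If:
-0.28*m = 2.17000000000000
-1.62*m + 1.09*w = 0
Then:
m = -7.75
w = -11.52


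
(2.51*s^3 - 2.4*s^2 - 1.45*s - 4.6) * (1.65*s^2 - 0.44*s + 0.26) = 4.1415*s^5 - 5.0644*s^4 - 0.6839*s^3 - 7.576*s^2 + 1.647*s - 1.196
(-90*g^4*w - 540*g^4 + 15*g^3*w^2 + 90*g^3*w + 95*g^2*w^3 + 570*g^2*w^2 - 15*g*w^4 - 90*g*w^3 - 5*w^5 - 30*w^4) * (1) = -90*g^4*w - 540*g^4 + 15*g^3*w^2 + 90*g^3*w + 95*g^2*w^3 + 570*g^2*w^2 - 15*g*w^4 - 90*g*w^3 - 5*w^5 - 30*w^4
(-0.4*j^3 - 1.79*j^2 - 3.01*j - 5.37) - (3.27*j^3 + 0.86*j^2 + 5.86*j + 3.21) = -3.67*j^3 - 2.65*j^2 - 8.87*j - 8.58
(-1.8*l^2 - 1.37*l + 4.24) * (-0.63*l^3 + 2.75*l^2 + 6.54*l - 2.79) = 1.134*l^5 - 4.0869*l^4 - 18.2107*l^3 + 7.7222*l^2 + 31.5519*l - 11.8296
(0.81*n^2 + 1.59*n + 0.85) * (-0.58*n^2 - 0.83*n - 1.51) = -0.4698*n^4 - 1.5945*n^3 - 3.0358*n^2 - 3.1064*n - 1.2835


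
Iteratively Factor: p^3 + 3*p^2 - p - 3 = (p - 1)*(p^2 + 4*p + 3) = (p - 1)*(p + 3)*(p + 1)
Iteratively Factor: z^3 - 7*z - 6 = (z - 3)*(z^2 + 3*z + 2) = (z - 3)*(z + 1)*(z + 2)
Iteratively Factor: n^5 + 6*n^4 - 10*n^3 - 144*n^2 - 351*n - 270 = (n + 3)*(n^4 + 3*n^3 - 19*n^2 - 87*n - 90) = (n - 5)*(n + 3)*(n^3 + 8*n^2 + 21*n + 18) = (n - 5)*(n + 3)^2*(n^2 + 5*n + 6) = (n - 5)*(n + 3)^3*(n + 2)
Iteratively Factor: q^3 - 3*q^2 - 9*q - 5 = (q + 1)*(q^2 - 4*q - 5) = (q + 1)^2*(q - 5)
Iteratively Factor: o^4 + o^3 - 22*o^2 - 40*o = (o + 2)*(o^3 - o^2 - 20*o) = o*(o + 2)*(o^2 - o - 20) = o*(o - 5)*(o + 2)*(o + 4)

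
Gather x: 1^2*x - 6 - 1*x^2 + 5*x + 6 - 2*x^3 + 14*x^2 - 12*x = -2*x^3 + 13*x^2 - 6*x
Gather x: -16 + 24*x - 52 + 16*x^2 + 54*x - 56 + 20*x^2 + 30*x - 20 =36*x^2 + 108*x - 144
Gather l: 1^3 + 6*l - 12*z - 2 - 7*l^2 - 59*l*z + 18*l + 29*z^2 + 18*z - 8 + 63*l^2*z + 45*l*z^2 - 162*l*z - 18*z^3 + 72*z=l^2*(63*z - 7) + l*(45*z^2 - 221*z + 24) - 18*z^3 + 29*z^2 + 78*z - 9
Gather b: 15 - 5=10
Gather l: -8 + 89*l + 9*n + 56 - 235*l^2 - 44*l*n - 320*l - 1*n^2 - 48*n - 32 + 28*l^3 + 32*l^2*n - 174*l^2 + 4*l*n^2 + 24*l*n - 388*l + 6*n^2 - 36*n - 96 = 28*l^3 + l^2*(32*n - 409) + l*(4*n^2 - 20*n - 619) + 5*n^2 - 75*n - 80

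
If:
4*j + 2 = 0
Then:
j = -1/2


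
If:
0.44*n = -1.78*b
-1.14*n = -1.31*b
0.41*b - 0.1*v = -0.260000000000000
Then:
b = 0.00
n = 0.00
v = 2.60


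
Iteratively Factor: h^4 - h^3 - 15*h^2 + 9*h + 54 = (h - 3)*(h^3 + 2*h^2 - 9*h - 18) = (h - 3)^2*(h^2 + 5*h + 6) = (h - 3)^2*(h + 3)*(h + 2)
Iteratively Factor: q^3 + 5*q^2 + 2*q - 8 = (q + 2)*(q^2 + 3*q - 4) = (q + 2)*(q + 4)*(q - 1)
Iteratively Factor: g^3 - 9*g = (g - 3)*(g^2 + 3*g) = (g - 3)*(g + 3)*(g)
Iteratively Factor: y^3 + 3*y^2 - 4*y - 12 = (y + 2)*(y^2 + y - 6) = (y + 2)*(y + 3)*(y - 2)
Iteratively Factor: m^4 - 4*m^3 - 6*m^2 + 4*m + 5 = (m + 1)*(m^3 - 5*m^2 - m + 5) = (m - 5)*(m + 1)*(m^2 - 1) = (m - 5)*(m - 1)*(m + 1)*(m + 1)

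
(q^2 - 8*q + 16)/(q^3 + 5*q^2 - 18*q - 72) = (q - 4)/(q^2 + 9*q + 18)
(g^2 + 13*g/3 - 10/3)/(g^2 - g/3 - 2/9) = 3*(g + 5)/(3*g + 1)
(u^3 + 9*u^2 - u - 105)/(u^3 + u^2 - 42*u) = (u^2 + 2*u - 15)/(u*(u - 6))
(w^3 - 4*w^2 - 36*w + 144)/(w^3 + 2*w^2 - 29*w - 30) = (w^2 - 10*w + 24)/(w^2 - 4*w - 5)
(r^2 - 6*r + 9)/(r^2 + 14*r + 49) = (r^2 - 6*r + 9)/(r^2 + 14*r + 49)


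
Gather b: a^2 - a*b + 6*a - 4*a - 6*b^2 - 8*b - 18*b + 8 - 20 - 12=a^2 + 2*a - 6*b^2 + b*(-a - 26) - 24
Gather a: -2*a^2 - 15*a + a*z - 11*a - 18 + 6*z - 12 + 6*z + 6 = -2*a^2 + a*(z - 26) + 12*z - 24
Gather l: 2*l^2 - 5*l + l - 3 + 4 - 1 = 2*l^2 - 4*l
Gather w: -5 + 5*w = 5*w - 5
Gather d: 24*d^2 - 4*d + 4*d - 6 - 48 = 24*d^2 - 54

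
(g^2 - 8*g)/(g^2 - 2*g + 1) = g*(g - 8)/(g^2 - 2*g + 1)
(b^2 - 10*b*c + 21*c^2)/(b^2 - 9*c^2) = (b - 7*c)/(b + 3*c)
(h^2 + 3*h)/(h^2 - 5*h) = (h + 3)/(h - 5)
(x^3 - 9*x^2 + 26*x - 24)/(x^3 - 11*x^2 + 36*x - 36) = (x - 4)/(x - 6)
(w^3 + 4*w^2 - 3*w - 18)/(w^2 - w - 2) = (w^2 + 6*w + 9)/(w + 1)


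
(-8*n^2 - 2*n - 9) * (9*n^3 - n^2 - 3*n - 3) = -72*n^5 - 10*n^4 - 55*n^3 + 39*n^2 + 33*n + 27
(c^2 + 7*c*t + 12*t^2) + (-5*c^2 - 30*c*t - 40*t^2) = -4*c^2 - 23*c*t - 28*t^2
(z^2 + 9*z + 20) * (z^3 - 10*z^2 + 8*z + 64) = z^5 - z^4 - 62*z^3 - 64*z^2 + 736*z + 1280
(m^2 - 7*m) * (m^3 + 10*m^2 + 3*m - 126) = m^5 + 3*m^4 - 67*m^3 - 147*m^2 + 882*m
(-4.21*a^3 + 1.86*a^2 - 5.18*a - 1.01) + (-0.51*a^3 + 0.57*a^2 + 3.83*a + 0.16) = -4.72*a^3 + 2.43*a^2 - 1.35*a - 0.85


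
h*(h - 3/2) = h^2 - 3*h/2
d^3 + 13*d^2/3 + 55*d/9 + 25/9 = (d + 1)*(d + 5/3)^2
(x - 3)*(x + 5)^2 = x^3 + 7*x^2 - 5*x - 75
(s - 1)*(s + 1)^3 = s^4 + 2*s^3 - 2*s - 1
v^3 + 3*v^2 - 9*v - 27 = (v - 3)*(v + 3)^2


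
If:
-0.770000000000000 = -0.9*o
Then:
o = 0.86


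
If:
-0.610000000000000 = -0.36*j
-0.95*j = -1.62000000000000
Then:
No Solution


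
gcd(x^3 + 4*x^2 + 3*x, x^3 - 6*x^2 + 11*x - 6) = 1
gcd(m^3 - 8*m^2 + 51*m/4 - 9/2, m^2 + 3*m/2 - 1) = m - 1/2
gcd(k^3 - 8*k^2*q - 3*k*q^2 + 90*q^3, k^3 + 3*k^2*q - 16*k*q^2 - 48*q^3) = k + 3*q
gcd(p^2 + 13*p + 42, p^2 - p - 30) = 1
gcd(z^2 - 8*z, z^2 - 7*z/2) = z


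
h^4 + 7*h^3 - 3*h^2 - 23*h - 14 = (h - 2)*(h + 1)^2*(h + 7)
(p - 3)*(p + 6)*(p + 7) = p^3 + 10*p^2 + 3*p - 126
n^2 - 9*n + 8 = (n - 8)*(n - 1)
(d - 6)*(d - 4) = d^2 - 10*d + 24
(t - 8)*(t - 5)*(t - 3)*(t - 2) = t^4 - 18*t^3 + 111*t^2 - 278*t + 240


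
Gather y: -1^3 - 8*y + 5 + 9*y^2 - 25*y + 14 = 9*y^2 - 33*y + 18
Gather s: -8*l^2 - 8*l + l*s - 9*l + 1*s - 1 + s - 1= -8*l^2 - 17*l + s*(l + 2) - 2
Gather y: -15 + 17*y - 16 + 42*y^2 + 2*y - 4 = 42*y^2 + 19*y - 35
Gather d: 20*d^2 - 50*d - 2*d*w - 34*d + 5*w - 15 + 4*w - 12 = 20*d^2 + d*(-2*w - 84) + 9*w - 27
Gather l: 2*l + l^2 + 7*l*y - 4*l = l^2 + l*(7*y - 2)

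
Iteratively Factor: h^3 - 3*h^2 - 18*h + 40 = (h + 4)*(h^2 - 7*h + 10) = (h - 5)*(h + 4)*(h - 2)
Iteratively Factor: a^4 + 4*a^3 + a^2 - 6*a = (a)*(a^3 + 4*a^2 + a - 6) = a*(a + 3)*(a^2 + a - 2) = a*(a + 2)*(a + 3)*(a - 1)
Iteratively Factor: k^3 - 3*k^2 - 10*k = (k)*(k^2 - 3*k - 10) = k*(k - 5)*(k + 2)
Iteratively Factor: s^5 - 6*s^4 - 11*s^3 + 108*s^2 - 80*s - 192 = (s - 3)*(s^4 - 3*s^3 - 20*s^2 + 48*s + 64) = (s - 4)*(s - 3)*(s^3 + s^2 - 16*s - 16) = (s - 4)*(s - 3)*(s + 4)*(s^2 - 3*s - 4) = (s - 4)*(s - 3)*(s + 1)*(s + 4)*(s - 4)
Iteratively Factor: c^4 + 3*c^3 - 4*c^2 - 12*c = (c + 2)*(c^3 + c^2 - 6*c) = (c + 2)*(c + 3)*(c^2 - 2*c) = c*(c + 2)*(c + 3)*(c - 2)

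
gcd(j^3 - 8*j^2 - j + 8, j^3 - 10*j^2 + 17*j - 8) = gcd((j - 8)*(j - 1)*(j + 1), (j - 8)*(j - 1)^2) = j^2 - 9*j + 8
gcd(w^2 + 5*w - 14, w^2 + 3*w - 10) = w - 2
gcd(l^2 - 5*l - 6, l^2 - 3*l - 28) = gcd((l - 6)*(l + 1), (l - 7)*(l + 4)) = 1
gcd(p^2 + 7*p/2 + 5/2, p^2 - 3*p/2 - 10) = p + 5/2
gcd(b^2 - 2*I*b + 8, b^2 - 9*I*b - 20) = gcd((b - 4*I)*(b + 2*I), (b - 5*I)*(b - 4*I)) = b - 4*I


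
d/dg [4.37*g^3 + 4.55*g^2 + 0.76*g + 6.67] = 13.11*g^2 + 9.1*g + 0.76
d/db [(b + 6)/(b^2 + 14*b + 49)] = (-b - 5)/(b^3 + 21*b^2 + 147*b + 343)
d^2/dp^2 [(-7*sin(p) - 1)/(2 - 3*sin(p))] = 17*(-3*sin(p)^2 - 2*sin(p) + 6)/(3*sin(p) - 2)^3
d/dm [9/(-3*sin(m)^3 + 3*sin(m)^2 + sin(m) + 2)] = 9*(9*sin(m)^2 - 6*sin(m) - 1)*cos(m)/(-3*sin(m)^3 + 3*sin(m)^2 + sin(m) + 2)^2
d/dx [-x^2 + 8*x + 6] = 8 - 2*x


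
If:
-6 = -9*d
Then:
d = 2/3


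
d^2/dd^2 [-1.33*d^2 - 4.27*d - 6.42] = -2.66000000000000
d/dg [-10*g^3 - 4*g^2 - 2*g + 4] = -30*g^2 - 8*g - 2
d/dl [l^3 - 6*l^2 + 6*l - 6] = 3*l^2 - 12*l + 6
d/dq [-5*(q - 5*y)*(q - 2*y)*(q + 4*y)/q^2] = -5 - 90*y^2/q^2 + 400*y^3/q^3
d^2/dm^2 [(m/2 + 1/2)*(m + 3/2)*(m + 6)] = 3*m + 17/2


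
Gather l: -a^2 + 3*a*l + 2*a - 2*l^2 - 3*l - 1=-a^2 + 2*a - 2*l^2 + l*(3*a - 3) - 1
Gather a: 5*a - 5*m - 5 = 5*a - 5*m - 5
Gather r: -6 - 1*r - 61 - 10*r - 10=-11*r - 77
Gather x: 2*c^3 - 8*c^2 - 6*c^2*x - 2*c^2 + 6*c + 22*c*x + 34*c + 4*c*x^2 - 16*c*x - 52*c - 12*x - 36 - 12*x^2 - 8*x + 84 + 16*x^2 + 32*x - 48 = 2*c^3 - 10*c^2 - 12*c + x^2*(4*c + 4) + x*(-6*c^2 + 6*c + 12)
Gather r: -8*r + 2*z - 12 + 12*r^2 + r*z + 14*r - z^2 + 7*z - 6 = 12*r^2 + r*(z + 6) - z^2 + 9*z - 18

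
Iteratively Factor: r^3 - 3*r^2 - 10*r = (r - 5)*(r^2 + 2*r) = r*(r - 5)*(r + 2)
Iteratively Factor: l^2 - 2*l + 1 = (l - 1)*(l - 1)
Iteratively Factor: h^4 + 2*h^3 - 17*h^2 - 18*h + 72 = (h - 2)*(h^3 + 4*h^2 - 9*h - 36) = (h - 2)*(h + 4)*(h^2 - 9) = (h - 2)*(h + 3)*(h + 4)*(h - 3)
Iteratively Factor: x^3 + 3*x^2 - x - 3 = (x - 1)*(x^2 + 4*x + 3) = (x - 1)*(x + 3)*(x + 1)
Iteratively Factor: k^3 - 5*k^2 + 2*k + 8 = (k - 2)*(k^2 - 3*k - 4) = (k - 4)*(k - 2)*(k + 1)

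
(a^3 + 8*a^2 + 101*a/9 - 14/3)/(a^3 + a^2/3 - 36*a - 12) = (9*a^2 + 18*a - 7)/(3*(3*a^2 - 17*a - 6))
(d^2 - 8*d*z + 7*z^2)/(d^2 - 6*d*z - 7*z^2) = (d - z)/(d + z)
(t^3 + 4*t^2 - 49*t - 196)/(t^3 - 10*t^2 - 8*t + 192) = (t^2 - 49)/(t^2 - 14*t + 48)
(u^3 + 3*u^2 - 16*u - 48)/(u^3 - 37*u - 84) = (u - 4)/(u - 7)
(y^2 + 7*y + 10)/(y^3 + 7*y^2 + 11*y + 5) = (y + 2)/(y^2 + 2*y + 1)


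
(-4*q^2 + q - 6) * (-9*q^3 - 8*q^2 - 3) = 36*q^5 + 23*q^4 + 46*q^3 + 60*q^2 - 3*q + 18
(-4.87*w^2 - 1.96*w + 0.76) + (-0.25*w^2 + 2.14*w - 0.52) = -5.12*w^2 + 0.18*w + 0.24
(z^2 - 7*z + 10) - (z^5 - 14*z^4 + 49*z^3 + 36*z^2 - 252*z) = -z^5 + 14*z^4 - 49*z^3 - 35*z^2 + 245*z + 10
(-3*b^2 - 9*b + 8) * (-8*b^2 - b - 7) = 24*b^4 + 75*b^3 - 34*b^2 + 55*b - 56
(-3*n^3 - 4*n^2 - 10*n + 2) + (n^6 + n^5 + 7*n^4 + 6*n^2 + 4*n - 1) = n^6 + n^5 + 7*n^4 - 3*n^3 + 2*n^2 - 6*n + 1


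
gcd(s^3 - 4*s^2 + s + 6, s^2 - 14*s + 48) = 1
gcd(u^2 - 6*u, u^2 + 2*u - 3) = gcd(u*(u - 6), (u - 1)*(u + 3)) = 1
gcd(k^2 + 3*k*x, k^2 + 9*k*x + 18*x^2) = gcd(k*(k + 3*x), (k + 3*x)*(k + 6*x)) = k + 3*x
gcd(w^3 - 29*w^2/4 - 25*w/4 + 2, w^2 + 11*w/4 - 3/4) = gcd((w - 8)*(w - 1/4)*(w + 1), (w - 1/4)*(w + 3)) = w - 1/4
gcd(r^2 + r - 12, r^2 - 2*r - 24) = r + 4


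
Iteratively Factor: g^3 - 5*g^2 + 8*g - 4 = (g - 1)*(g^2 - 4*g + 4) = (g - 2)*(g - 1)*(g - 2)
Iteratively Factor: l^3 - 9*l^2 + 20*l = (l - 5)*(l^2 - 4*l) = (l - 5)*(l - 4)*(l)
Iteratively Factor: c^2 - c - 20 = (c + 4)*(c - 5)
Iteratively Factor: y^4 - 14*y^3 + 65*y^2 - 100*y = (y - 5)*(y^3 - 9*y^2 + 20*y) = (y - 5)^2*(y^2 - 4*y) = (y - 5)^2*(y - 4)*(y)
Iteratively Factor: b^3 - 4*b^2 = (b)*(b^2 - 4*b) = b*(b - 4)*(b)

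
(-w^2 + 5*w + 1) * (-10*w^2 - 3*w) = 10*w^4 - 47*w^3 - 25*w^2 - 3*w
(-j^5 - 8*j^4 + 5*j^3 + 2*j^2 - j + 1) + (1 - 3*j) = -j^5 - 8*j^4 + 5*j^3 + 2*j^2 - 4*j + 2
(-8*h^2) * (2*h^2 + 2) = -16*h^4 - 16*h^2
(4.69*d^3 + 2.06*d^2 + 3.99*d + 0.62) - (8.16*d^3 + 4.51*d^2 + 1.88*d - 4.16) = -3.47*d^3 - 2.45*d^2 + 2.11*d + 4.78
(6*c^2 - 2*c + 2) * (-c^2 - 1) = -6*c^4 + 2*c^3 - 8*c^2 + 2*c - 2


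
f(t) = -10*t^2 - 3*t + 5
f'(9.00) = -183.00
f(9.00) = -832.00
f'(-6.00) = 117.00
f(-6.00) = -337.00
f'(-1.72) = 31.40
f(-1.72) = -19.42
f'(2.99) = -62.80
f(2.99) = -93.37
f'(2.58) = -54.60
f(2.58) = -69.30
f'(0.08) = -4.60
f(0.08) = 4.70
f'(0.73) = -17.60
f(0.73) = -2.52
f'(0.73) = -17.60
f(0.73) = -2.52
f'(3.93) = -81.60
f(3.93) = -161.24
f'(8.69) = -176.80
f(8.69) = -776.23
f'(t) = -20*t - 3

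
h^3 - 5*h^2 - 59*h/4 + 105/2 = (h - 6)*(h - 5/2)*(h + 7/2)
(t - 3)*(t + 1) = t^2 - 2*t - 3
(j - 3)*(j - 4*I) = j^2 - 3*j - 4*I*j + 12*I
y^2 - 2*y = y*(y - 2)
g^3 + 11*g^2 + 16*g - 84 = (g - 2)*(g + 6)*(g + 7)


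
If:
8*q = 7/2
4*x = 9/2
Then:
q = 7/16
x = 9/8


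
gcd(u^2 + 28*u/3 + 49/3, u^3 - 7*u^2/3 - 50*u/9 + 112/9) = u + 7/3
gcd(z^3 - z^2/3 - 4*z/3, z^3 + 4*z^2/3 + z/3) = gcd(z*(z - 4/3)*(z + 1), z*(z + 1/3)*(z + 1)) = z^2 + z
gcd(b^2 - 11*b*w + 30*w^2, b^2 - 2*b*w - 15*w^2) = -b + 5*w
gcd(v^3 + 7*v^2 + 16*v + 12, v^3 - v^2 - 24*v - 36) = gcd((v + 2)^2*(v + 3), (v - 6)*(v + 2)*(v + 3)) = v^2 + 5*v + 6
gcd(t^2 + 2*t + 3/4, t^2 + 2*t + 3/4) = t^2 + 2*t + 3/4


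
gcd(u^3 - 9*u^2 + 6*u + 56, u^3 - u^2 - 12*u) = u - 4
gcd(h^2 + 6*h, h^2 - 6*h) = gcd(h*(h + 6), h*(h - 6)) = h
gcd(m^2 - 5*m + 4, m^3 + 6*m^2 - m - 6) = m - 1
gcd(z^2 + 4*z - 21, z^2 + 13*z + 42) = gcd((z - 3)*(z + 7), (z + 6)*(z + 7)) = z + 7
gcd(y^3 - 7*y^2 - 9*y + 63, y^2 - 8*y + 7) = y - 7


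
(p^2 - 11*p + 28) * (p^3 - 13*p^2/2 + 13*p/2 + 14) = p^5 - 35*p^4/2 + 106*p^3 - 479*p^2/2 + 28*p + 392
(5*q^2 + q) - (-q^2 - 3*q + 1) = 6*q^2 + 4*q - 1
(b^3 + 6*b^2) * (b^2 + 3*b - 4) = b^5 + 9*b^4 + 14*b^3 - 24*b^2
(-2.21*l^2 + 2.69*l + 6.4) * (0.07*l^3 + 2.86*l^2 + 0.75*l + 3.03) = -0.1547*l^5 - 6.1323*l^4 + 6.4839*l^3 + 13.6252*l^2 + 12.9507*l + 19.392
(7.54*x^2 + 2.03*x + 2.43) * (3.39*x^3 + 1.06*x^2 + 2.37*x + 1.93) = 25.5606*x^5 + 14.8741*x^4 + 28.2593*x^3 + 21.9391*x^2 + 9.677*x + 4.6899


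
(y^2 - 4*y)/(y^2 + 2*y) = (y - 4)/(y + 2)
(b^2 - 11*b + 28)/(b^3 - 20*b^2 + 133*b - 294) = (b - 4)/(b^2 - 13*b + 42)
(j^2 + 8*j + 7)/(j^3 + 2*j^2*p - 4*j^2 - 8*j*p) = (j^2 + 8*j + 7)/(j*(j^2 + 2*j*p - 4*j - 8*p))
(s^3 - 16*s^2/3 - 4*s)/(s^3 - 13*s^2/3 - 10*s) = (3*s + 2)/(3*s + 5)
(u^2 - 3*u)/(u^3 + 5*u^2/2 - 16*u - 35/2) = 2*u*(u - 3)/(2*u^3 + 5*u^2 - 32*u - 35)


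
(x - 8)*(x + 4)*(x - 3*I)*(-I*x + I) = -I*x^4 - 3*x^3 + 5*I*x^3 + 15*x^2 + 28*I*x^2 + 84*x - 32*I*x - 96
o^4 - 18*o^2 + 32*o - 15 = (o - 3)*(o - 1)^2*(o + 5)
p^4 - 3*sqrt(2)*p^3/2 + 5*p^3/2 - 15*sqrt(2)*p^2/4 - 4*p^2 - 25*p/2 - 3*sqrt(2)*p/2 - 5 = (p + 1/2)*(p + 2)*(p - 5*sqrt(2)/2)*(p + sqrt(2))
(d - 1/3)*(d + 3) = d^2 + 8*d/3 - 1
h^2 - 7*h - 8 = (h - 8)*(h + 1)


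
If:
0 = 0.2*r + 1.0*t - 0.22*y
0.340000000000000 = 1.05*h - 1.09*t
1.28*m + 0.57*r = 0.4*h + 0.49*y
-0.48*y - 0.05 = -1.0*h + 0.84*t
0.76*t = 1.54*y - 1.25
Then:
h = -2.78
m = -7.44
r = 14.20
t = -2.99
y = -0.66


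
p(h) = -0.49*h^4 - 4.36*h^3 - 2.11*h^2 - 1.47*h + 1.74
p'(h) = -1.96*h^3 - 13.08*h^2 - 4.22*h - 1.47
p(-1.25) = 7.60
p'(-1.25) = -12.80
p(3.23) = -225.28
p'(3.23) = -217.61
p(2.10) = -60.56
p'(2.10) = -86.17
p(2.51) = -103.64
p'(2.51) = -125.46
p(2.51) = -103.64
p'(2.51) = -125.46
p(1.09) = -8.71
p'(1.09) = -24.15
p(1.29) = -14.38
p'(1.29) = -32.89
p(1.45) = -20.29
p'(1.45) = -41.07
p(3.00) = -179.07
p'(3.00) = -184.77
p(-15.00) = -10542.21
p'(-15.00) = 3733.83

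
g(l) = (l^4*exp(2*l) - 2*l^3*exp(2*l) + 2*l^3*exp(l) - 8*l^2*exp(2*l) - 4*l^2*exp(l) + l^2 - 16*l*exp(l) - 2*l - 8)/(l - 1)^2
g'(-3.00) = -0.28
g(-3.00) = 0.32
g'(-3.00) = -0.28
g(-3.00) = 0.32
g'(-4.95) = -0.12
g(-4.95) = 0.69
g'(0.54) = -1109.37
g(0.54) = -154.17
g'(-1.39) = -0.49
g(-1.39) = -0.25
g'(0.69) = -4893.30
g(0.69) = -522.91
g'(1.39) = 5794.17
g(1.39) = -2519.11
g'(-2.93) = -0.28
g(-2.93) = 0.30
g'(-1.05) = -0.81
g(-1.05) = -0.46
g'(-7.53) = -0.03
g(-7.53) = 0.87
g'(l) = (2*l^4*exp(2*l) + 2*l^3*exp(l) - 22*l^2*exp(2*l) + 2*l^2*exp(l) - 16*l*exp(2*l) - 24*l*exp(l) + 2*l - 16*exp(l) - 2)/(l - 1)^2 - 2*(l^4*exp(2*l) - 2*l^3*exp(2*l) + 2*l^3*exp(l) - 8*l^2*exp(2*l) - 4*l^2*exp(l) + l^2 - 16*l*exp(l) - 2*l - 8)/(l - 1)^3 = 2*(l^5*exp(2*l) - 2*l^4*exp(2*l) + l^4*exp(l) - 9*l^3*exp(2*l) - 2*l^3*exp(l) + 11*l^2*exp(2*l) - 9*l^2*exp(l) + 8*l*exp(2*l) + 20*l*exp(l) + 8*exp(l) + 9)/(l^3 - 3*l^2 + 3*l - 1)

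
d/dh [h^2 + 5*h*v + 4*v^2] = 2*h + 5*v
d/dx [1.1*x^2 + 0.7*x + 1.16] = 2.2*x + 0.7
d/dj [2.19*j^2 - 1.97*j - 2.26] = 4.38*j - 1.97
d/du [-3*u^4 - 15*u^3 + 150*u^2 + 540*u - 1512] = -12*u^3 - 45*u^2 + 300*u + 540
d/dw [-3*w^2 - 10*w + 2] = -6*w - 10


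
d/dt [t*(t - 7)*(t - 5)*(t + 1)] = 4*t^3 - 33*t^2 + 46*t + 35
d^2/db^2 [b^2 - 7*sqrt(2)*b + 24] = 2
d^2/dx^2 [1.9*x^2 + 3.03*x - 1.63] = 3.80000000000000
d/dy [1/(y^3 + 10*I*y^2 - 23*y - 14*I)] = (-3*y^2 - 20*I*y + 23)/(y^3 + 10*I*y^2 - 23*y - 14*I)^2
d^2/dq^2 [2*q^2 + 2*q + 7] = 4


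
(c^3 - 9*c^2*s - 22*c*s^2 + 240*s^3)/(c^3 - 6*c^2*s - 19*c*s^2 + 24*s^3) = (-c^2 + c*s + 30*s^2)/(-c^2 - 2*c*s + 3*s^2)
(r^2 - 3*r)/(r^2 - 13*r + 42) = r*(r - 3)/(r^2 - 13*r + 42)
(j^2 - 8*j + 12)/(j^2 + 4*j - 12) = (j - 6)/(j + 6)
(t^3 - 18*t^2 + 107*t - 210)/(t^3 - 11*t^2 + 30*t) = (t - 7)/t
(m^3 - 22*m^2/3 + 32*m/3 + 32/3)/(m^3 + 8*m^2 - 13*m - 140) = (3*m^2 - 10*m - 8)/(3*(m^2 + 12*m + 35))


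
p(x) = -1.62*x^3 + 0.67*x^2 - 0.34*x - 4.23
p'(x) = -4.86*x^2 + 1.34*x - 0.34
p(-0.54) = -3.60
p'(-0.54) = -2.48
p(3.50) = -66.67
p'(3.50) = -55.18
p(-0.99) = -1.66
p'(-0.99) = -6.43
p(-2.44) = 24.12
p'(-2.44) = -32.54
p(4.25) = -117.93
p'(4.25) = -82.43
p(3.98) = -97.10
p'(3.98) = -71.99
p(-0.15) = -4.16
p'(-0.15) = -0.65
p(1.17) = -6.31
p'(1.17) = -5.43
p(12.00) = -2711.19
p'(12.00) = -684.10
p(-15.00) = 5619.12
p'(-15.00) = -1113.94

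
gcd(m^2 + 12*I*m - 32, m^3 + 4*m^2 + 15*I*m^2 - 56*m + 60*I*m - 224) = m + 8*I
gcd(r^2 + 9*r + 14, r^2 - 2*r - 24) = 1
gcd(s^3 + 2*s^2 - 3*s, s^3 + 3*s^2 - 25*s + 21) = s - 1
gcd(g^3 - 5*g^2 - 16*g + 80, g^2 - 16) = g^2 - 16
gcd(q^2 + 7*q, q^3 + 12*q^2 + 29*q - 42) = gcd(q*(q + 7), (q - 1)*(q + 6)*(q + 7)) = q + 7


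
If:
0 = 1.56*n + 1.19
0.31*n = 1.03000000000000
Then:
No Solution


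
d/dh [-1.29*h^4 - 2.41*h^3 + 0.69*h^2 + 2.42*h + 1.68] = -5.16*h^3 - 7.23*h^2 + 1.38*h + 2.42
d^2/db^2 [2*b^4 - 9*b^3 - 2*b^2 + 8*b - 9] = 24*b^2 - 54*b - 4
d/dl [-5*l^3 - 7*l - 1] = -15*l^2 - 7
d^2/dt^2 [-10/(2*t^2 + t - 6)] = 20*(4*t^2 + 2*t - (4*t + 1)^2 - 12)/(2*t^2 + t - 6)^3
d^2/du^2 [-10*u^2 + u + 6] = -20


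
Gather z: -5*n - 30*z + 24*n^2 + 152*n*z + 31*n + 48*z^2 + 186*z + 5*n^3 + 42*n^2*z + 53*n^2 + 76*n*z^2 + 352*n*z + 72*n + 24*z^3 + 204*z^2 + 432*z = 5*n^3 + 77*n^2 + 98*n + 24*z^3 + z^2*(76*n + 252) + z*(42*n^2 + 504*n + 588)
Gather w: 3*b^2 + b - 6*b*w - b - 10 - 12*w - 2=3*b^2 + w*(-6*b - 12) - 12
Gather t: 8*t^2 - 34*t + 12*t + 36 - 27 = 8*t^2 - 22*t + 9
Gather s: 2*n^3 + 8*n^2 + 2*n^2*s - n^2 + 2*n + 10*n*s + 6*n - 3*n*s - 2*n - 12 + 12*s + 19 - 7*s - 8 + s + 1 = 2*n^3 + 7*n^2 + 6*n + s*(2*n^2 + 7*n + 6)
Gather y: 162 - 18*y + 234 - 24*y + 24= 420 - 42*y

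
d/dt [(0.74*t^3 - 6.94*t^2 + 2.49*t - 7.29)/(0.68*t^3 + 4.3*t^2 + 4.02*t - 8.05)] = (-2.22044604925031e-16*t^5 + 7.9012*t^4 + 2.56319999999999*t^3 - 41.6052*t^2 + 174.428*t + 9.26129999999999)/(0.4624*t^6 + 5.848*t^5 + 23.9572*t^4 + 23.624*t^3 - 53.0696*t^2 - 64.722*t + 64.8025)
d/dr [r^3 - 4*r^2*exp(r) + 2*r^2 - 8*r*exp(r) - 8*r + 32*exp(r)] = -4*r^2*exp(r) + 3*r^2 - 16*r*exp(r) + 4*r + 24*exp(r) - 8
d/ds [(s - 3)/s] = 3/s^2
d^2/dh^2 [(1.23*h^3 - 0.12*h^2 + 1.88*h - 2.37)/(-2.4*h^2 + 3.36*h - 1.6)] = (7.105427357601e-15*h^5 + 1.4210854715202e-14*h^4 - 38.048256*h^3 + 118.81728*h^2 - 90.24768*h + 15.711744)/(13.824*h^6 - 58.0608*h^5 + 108.93312*h^4 - 115.347456*h^3 + 72.62208*h^2 - 25.8048*h + 4.096)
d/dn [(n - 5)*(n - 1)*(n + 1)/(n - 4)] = (2*n^3 - 17*n^2 + 40*n - 1)/(n^2 - 8*n + 16)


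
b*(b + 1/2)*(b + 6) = b^3 + 13*b^2/2 + 3*b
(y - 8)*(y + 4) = y^2 - 4*y - 32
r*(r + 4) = r^2 + 4*r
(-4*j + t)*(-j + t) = 4*j^2 - 5*j*t + t^2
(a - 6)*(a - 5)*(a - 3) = a^3 - 14*a^2 + 63*a - 90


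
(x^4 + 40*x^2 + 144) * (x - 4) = x^5 - 4*x^4 + 40*x^3 - 160*x^2 + 144*x - 576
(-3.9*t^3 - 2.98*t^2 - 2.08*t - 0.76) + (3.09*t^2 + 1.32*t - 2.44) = -3.9*t^3 + 0.11*t^2 - 0.76*t - 3.2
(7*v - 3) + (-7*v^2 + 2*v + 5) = -7*v^2 + 9*v + 2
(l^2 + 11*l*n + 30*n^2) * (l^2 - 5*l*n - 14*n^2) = l^4 + 6*l^3*n - 39*l^2*n^2 - 304*l*n^3 - 420*n^4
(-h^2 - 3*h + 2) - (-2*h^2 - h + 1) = h^2 - 2*h + 1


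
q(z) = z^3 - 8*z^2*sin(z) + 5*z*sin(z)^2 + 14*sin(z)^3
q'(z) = -8*z^2*cos(z) + 3*z^2 + 10*z*sin(z)*cos(z) - 16*z*sin(z) + 42*sin(z)^2*cos(z) + 5*sin(z)^2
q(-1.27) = -7.71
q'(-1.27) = 1.11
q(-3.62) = -98.17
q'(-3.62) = 166.99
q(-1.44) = -7.26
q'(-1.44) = -6.62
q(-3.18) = -35.29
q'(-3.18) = 114.30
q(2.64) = -3.80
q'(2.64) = 31.00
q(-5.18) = -341.29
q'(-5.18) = 55.95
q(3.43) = 68.19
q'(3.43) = 147.64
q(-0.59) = -1.98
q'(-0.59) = 8.56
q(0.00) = 0.00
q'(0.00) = 0.00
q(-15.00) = -2240.05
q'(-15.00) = 1800.89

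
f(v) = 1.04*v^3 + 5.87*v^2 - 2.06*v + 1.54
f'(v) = 3.12*v^2 + 11.74*v - 2.06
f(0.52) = 2.20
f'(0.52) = 4.89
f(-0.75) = 5.95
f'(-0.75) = -9.11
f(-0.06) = 1.68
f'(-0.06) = -2.75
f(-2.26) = 24.17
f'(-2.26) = -12.66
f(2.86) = 67.99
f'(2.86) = 57.04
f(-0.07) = 1.71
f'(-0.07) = -2.87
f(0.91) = 5.31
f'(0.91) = 11.21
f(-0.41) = 3.30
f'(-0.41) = -6.35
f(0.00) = 1.54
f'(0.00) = -2.06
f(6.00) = 425.14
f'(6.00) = 180.70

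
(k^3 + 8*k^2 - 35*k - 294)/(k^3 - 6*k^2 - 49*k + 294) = (k + 7)/(k - 7)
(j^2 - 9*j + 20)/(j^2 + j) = (j^2 - 9*j + 20)/(j*(j + 1))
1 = 1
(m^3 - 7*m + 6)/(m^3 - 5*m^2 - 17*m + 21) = (m - 2)/(m - 7)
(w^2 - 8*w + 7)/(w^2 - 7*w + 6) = (w - 7)/(w - 6)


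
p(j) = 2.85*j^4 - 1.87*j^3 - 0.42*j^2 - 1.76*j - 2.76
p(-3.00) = 280.08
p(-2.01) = 60.79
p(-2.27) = 96.62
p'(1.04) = 4.12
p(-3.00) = 280.08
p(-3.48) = 495.07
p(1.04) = -3.81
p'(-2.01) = -115.31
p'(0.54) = -2.05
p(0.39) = -3.56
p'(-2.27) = -162.11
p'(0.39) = -2.26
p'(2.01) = 66.46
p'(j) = 11.4*j^3 - 5.61*j^2 - 0.84*j - 1.76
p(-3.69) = 620.36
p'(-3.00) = -357.53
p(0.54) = -3.88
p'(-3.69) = -647.82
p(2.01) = 23.34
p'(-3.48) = -547.22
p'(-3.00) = -357.53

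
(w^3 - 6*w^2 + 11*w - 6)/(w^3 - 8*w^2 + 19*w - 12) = (w - 2)/(w - 4)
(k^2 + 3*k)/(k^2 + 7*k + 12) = k/(k + 4)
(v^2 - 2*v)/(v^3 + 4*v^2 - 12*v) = 1/(v + 6)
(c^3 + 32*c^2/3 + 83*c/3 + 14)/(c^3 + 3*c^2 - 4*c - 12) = (3*c^2 + 23*c + 14)/(3*(c^2 - 4))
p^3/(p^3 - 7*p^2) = p/(p - 7)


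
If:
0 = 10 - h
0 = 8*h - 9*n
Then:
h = 10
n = 80/9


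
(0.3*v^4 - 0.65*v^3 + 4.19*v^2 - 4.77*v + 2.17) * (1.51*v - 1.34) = 0.453*v^5 - 1.3835*v^4 + 7.1979*v^3 - 12.8173*v^2 + 9.6685*v - 2.9078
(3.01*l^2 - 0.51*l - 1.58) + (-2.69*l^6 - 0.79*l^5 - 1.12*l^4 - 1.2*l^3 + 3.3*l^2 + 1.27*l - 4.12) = -2.69*l^6 - 0.79*l^5 - 1.12*l^4 - 1.2*l^3 + 6.31*l^2 + 0.76*l - 5.7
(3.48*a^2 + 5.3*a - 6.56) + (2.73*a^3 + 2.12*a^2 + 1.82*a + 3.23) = 2.73*a^3 + 5.6*a^2 + 7.12*a - 3.33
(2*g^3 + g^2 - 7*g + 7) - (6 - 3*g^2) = 2*g^3 + 4*g^2 - 7*g + 1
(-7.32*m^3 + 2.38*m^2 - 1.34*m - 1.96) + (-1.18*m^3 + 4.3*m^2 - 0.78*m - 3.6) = -8.5*m^3 + 6.68*m^2 - 2.12*m - 5.56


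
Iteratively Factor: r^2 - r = (r)*(r - 1)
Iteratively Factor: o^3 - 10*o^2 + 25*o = (o - 5)*(o^2 - 5*o) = o*(o - 5)*(o - 5)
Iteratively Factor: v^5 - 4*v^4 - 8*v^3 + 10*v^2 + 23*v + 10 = (v - 5)*(v^4 + v^3 - 3*v^2 - 5*v - 2) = (v - 5)*(v + 1)*(v^3 - 3*v - 2) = (v - 5)*(v + 1)^2*(v^2 - v - 2) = (v - 5)*(v + 1)^3*(v - 2)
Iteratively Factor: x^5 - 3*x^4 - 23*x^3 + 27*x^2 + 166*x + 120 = (x + 1)*(x^4 - 4*x^3 - 19*x^2 + 46*x + 120) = (x + 1)*(x + 2)*(x^3 - 6*x^2 - 7*x + 60) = (x - 4)*(x + 1)*(x + 2)*(x^2 - 2*x - 15) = (x - 5)*(x - 4)*(x + 1)*(x + 2)*(x + 3)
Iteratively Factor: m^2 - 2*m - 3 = (m - 3)*(m + 1)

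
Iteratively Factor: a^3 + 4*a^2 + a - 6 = (a + 2)*(a^2 + 2*a - 3) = (a + 2)*(a + 3)*(a - 1)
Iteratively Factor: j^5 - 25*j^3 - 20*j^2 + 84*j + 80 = (j - 2)*(j^4 + 2*j^3 - 21*j^2 - 62*j - 40) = (j - 2)*(j + 1)*(j^3 + j^2 - 22*j - 40) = (j - 2)*(j + 1)*(j + 2)*(j^2 - j - 20) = (j - 5)*(j - 2)*(j + 1)*(j + 2)*(j + 4)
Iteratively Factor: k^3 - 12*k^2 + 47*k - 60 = (k - 4)*(k^2 - 8*k + 15) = (k - 4)*(k - 3)*(k - 5)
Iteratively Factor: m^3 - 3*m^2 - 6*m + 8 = (m - 4)*(m^2 + m - 2) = (m - 4)*(m + 2)*(m - 1)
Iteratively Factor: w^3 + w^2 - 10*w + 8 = (w + 4)*(w^2 - 3*w + 2) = (w - 1)*(w + 4)*(w - 2)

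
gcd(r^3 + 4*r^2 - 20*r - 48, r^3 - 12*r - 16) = r^2 - 2*r - 8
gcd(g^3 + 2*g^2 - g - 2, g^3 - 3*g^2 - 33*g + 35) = g - 1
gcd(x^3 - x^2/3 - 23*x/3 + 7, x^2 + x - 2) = x - 1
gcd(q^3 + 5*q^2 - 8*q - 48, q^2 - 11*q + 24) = q - 3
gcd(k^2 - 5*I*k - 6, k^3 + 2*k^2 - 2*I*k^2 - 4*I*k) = k - 2*I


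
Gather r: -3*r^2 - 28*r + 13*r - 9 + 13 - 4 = -3*r^2 - 15*r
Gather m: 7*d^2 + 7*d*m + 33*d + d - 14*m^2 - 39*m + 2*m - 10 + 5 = 7*d^2 + 34*d - 14*m^2 + m*(7*d - 37) - 5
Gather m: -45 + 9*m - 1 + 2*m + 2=11*m - 44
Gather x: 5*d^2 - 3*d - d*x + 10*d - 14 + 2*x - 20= 5*d^2 + 7*d + x*(2 - d) - 34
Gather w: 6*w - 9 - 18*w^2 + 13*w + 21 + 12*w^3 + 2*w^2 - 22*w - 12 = 12*w^3 - 16*w^2 - 3*w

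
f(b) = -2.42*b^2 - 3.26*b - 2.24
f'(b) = -4.84*b - 3.26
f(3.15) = -36.52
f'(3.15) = -18.51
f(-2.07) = -5.86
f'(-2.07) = 6.76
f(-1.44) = -2.56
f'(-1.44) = 3.71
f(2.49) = -25.36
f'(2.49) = -15.31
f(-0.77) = -1.16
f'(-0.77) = 0.47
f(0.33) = -3.58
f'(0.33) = -4.86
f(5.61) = -96.69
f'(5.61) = -30.41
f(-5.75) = -63.51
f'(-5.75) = 24.57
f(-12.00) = -311.60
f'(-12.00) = 54.82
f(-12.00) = -311.60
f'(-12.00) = 54.82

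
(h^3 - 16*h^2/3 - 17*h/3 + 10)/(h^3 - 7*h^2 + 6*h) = (h + 5/3)/h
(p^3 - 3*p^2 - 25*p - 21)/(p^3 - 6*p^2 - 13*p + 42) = (p + 1)/(p - 2)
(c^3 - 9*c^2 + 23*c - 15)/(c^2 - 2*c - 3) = (c^2 - 6*c + 5)/(c + 1)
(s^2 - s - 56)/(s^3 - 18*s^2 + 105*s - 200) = (s + 7)/(s^2 - 10*s + 25)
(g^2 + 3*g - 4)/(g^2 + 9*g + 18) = (g^2 + 3*g - 4)/(g^2 + 9*g + 18)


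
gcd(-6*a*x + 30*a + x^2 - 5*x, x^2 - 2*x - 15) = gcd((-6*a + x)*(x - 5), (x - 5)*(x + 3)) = x - 5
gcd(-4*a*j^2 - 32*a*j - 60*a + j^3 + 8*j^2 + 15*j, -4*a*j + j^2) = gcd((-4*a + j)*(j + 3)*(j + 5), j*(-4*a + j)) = 4*a - j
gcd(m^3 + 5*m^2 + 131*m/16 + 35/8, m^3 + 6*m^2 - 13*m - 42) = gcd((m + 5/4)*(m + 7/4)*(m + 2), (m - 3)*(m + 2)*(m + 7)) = m + 2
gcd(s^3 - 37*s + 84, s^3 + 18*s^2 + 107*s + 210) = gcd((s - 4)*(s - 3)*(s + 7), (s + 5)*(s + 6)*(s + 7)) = s + 7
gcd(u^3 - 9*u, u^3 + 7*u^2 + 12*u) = u^2 + 3*u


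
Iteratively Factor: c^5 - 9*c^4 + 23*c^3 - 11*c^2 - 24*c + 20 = (c - 2)*(c^4 - 7*c^3 + 9*c^2 + 7*c - 10) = (c - 2)^2*(c^3 - 5*c^2 - c + 5) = (c - 2)^2*(c + 1)*(c^2 - 6*c + 5) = (c - 5)*(c - 2)^2*(c + 1)*(c - 1)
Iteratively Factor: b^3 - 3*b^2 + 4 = (b - 2)*(b^2 - b - 2) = (b - 2)^2*(b + 1)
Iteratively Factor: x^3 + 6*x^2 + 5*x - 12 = (x + 3)*(x^2 + 3*x - 4) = (x + 3)*(x + 4)*(x - 1)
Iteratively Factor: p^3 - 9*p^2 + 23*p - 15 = (p - 1)*(p^2 - 8*p + 15) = (p - 3)*(p - 1)*(p - 5)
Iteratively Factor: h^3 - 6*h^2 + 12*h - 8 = (h - 2)*(h^2 - 4*h + 4) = (h - 2)^2*(h - 2)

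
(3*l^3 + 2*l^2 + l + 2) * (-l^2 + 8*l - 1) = -3*l^5 + 22*l^4 + 12*l^3 + 4*l^2 + 15*l - 2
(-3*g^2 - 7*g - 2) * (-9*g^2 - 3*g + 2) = 27*g^4 + 72*g^3 + 33*g^2 - 8*g - 4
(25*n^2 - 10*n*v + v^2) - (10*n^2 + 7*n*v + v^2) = 15*n^2 - 17*n*v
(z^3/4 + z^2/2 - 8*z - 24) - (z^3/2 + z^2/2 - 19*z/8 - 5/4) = -z^3/4 - 45*z/8 - 91/4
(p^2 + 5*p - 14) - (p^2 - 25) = 5*p + 11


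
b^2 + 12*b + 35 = (b + 5)*(b + 7)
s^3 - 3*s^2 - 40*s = s*(s - 8)*(s + 5)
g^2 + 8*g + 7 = (g + 1)*(g + 7)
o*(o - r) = o^2 - o*r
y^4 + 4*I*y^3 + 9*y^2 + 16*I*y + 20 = (y - 2*I)*(y - I)*(y + 2*I)*(y + 5*I)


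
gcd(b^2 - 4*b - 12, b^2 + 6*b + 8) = b + 2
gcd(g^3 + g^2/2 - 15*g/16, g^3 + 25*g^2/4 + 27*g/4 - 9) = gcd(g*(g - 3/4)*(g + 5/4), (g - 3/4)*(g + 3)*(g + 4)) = g - 3/4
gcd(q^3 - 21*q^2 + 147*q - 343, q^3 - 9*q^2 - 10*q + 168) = q - 7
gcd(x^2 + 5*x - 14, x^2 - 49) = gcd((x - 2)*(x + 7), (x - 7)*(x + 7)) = x + 7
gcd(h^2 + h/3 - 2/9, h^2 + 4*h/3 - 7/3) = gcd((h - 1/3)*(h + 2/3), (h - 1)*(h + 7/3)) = 1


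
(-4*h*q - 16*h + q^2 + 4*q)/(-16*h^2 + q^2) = (q + 4)/(4*h + q)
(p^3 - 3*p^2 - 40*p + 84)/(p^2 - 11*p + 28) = (p^2 + 4*p - 12)/(p - 4)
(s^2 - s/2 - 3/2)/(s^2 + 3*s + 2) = (s - 3/2)/(s + 2)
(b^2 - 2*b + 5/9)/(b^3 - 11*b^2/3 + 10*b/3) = (b - 1/3)/(b*(b - 2))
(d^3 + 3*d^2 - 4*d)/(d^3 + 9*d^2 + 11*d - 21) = d*(d + 4)/(d^2 + 10*d + 21)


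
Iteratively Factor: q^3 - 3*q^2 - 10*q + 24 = (q + 3)*(q^2 - 6*q + 8) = (q - 2)*(q + 3)*(q - 4)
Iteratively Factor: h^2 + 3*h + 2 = (h + 2)*(h + 1)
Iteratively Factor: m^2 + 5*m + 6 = (m + 2)*(m + 3)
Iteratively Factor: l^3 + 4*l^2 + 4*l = (l)*(l^2 + 4*l + 4) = l*(l + 2)*(l + 2)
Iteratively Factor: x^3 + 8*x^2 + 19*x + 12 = (x + 1)*(x^2 + 7*x + 12) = (x + 1)*(x + 3)*(x + 4)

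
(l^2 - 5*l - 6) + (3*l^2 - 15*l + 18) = 4*l^2 - 20*l + 12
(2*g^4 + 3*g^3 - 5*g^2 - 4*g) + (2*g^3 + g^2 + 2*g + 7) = 2*g^4 + 5*g^3 - 4*g^2 - 2*g + 7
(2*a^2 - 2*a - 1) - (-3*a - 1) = 2*a^2 + a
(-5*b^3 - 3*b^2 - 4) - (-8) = -5*b^3 - 3*b^2 + 4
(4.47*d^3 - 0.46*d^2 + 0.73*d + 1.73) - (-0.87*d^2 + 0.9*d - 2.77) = 4.47*d^3 + 0.41*d^2 - 0.17*d + 4.5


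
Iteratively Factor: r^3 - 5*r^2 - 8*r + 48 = (r - 4)*(r^2 - r - 12) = (r - 4)*(r + 3)*(r - 4)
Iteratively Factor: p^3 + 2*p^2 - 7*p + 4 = (p - 1)*(p^2 + 3*p - 4) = (p - 1)^2*(p + 4)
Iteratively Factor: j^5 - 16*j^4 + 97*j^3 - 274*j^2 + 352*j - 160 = (j - 4)*(j^4 - 12*j^3 + 49*j^2 - 78*j + 40) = (j - 4)^2*(j^3 - 8*j^2 + 17*j - 10) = (j - 4)^2*(j - 1)*(j^2 - 7*j + 10) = (j - 5)*(j - 4)^2*(j - 1)*(j - 2)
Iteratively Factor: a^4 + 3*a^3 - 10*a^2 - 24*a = (a + 4)*(a^3 - a^2 - 6*a) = (a + 2)*(a + 4)*(a^2 - 3*a) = a*(a + 2)*(a + 4)*(a - 3)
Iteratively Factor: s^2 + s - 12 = (s + 4)*(s - 3)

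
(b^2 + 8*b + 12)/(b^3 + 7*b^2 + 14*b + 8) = (b + 6)/(b^2 + 5*b + 4)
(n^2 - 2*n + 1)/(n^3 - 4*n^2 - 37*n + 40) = (n - 1)/(n^2 - 3*n - 40)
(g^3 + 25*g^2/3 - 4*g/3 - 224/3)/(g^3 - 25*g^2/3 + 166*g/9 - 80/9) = 3*(g^2 + 11*g + 28)/(3*g^2 - 17*g + 10)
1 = 1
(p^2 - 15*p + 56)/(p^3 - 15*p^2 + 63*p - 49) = (p - 8)/(p^2 - 8*p + 7)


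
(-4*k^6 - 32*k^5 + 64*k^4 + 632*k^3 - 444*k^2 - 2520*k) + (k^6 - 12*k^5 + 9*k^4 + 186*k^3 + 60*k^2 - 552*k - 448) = -3*k^6 - 44*k^5 + 73*k^4 + 818*k^3 - 384*k^2 - 3072*k - 448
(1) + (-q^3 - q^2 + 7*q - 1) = -q^3 - q^2 + 7*q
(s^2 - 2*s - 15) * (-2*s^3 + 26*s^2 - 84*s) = -2*s^5 + 30*s^4 - 106*s^3 - 222*s^2 + 1260*s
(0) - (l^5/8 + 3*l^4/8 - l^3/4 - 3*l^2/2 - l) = -l^5/8 - 3*l^4/8 + l^3/4 + 3*l^2/2 + l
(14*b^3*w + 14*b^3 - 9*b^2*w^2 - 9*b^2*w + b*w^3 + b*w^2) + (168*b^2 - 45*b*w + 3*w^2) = 14*b^3*w + 14*b^3 - 9*b^2*w^2 - 9*b^2*w + 168*b^2 + b*w^3 + b*w^2 - 45*b*w + 3*w^2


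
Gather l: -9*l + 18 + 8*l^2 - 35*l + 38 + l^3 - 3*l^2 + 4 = l^3 + 5*l^2 - 44*l + 60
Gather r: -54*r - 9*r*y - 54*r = r*(-9*y - 108)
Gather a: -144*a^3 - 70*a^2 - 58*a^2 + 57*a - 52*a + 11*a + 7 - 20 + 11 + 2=-144*a^3 - 128*a^2 + 16*a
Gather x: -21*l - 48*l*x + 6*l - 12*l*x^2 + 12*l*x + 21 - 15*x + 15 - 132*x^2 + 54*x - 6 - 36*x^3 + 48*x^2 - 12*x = -15*l - 36*x^3 + x^2*(-12*l - 84) + x*(27 - 36*l) + 30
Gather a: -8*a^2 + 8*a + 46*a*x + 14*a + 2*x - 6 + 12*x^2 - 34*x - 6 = -8*a^2 + a*(46*x + 22) + 12*x^2 - 32*x - 12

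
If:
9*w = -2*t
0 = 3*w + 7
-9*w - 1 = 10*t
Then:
No Solution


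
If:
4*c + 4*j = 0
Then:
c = -j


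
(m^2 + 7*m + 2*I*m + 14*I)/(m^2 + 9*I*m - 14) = (m + 7)/(m + 7*I)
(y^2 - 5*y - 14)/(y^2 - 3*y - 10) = (y - 7)/(y - 5)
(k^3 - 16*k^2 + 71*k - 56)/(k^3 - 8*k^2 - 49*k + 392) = (k - 1)/(k + 7)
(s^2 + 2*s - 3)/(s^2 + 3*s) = (s - 1)/s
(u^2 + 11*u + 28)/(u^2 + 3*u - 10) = (u^2 + 11*u + 28)/(u^2 + 3*u - 10)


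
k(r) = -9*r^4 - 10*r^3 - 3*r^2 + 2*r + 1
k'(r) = -36*r^3 - 30*r^2 - 6*r + 2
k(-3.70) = -1227.68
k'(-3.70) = 1437.01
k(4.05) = -3125.79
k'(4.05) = -2905.86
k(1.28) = -46.49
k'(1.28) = -130.33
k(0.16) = 1.20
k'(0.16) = 0.12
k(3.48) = -1769.77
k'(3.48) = -1899.38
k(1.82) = -164.33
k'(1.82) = -325.32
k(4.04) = -3096.83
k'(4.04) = -2885.70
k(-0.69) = -0.56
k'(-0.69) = 3.68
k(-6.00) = -9623.00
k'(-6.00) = 6734.00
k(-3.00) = -491.00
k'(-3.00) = 722.00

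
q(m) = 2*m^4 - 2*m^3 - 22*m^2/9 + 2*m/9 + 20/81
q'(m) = 8*m^3 - 6*m^2 - 44*m/9 + 2/9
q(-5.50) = 2087.96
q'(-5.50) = -1485.39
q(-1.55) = 13.02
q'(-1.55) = -36.41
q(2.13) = 11.47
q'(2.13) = 39.90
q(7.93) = 6759.96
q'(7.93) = 3573.56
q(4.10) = 387.38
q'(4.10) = 430.69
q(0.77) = -1.24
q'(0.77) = -3.45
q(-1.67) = 17.93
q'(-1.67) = -45.61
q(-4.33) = 818.86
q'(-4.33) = -740.56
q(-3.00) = 193.58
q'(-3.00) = -255.11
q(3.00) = 86.91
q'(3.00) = 147.56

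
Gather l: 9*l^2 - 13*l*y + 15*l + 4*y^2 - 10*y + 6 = 9*l^2 + l*(15 - 13*y) + 4*y^2 - 10*y + 6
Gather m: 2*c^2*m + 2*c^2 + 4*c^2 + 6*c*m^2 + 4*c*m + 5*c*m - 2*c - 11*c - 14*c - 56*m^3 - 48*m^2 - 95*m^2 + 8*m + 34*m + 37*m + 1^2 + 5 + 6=6*c^2 - 27*c - 56*m^3 + m^2*(6*c - 143) + m*(2*c^2 + 9*c + 79) + 12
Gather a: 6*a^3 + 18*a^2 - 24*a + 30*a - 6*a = 6*a^3 + 18*a^2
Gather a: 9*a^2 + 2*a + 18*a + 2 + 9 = 9*a^2 + 20*a + 11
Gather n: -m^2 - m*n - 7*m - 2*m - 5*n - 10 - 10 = -m^2 - 9*m + n*(-m - 5) - 20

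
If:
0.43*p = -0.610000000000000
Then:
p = -1.42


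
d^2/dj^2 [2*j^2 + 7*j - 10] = 4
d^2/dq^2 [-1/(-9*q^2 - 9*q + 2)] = 18*(-9*q^2 - 9*q + 9*(2*q + 1)^2 + 2)/(9*q^2 + 9*q - 2)^3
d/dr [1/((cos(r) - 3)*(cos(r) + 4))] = (sin(r) + sin(2*r))/((cos(r) - 3)^2*(cos(r) + 4)^2)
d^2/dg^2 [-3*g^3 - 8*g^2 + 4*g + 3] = -18*g - 16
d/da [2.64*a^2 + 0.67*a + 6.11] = 5.28*a + 0.67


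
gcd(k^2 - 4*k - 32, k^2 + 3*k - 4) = k + 4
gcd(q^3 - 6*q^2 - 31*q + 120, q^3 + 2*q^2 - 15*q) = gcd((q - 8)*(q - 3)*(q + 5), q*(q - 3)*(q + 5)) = q^2 + 2*q - 15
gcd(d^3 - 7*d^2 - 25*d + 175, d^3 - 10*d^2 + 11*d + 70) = d^2 - 12*d + 35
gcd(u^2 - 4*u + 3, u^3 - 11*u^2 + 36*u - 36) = u - 3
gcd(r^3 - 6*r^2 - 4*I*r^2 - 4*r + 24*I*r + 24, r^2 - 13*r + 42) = r - 6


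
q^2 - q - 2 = (q - 2)*(q + 1)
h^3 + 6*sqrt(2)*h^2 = h^2*(h + 6*sqrt(2))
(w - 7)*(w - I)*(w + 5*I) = w^3 - 7*w^2 + 4*I*w^2 + 5*w - 28*I*w - 35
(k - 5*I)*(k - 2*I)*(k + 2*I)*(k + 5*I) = k^4 + 29*k^2 + 100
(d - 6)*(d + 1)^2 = d^3 - 4*d^2 - 11*d - 6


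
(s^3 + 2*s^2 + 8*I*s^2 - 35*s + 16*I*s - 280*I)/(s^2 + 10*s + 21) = (s^2 + s*(-5 + 8*I) - 40*I)/(s + 3)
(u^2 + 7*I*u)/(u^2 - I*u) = (u + 7*I)/(u - I)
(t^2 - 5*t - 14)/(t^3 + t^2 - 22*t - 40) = (t - 7)/(t^2 - t - 20)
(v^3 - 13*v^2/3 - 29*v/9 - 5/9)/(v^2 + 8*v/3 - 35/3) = (9*v^3 - 39*v^2 - 29*v - 5)/(3*(3*v^2 + 8*v - 35))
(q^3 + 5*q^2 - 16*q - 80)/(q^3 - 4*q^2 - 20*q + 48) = (q^2 + q - 20)/(q^2 - 8*q + 12)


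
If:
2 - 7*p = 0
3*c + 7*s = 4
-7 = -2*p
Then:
No Solution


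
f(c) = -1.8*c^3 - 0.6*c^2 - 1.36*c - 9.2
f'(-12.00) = -764.56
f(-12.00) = 3031.12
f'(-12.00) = -764.56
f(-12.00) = 3031.12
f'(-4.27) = -94.69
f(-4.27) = 125.81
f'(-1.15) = -7.12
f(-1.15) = -5.69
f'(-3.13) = -50.51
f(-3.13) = 44.37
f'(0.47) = -3.12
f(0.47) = -10.16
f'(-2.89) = -42.99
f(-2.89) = 33.17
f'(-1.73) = -15.45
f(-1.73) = 0.68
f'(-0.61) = -2.64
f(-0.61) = -8.19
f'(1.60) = -17.10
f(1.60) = -20.28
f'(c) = -5.4*c^2 - 1.2*c - 1.36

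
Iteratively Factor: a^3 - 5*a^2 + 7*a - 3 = (a - 1)*(a^2 - 4*a + 3) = (a - 3)*(a - 1)*(a - 1)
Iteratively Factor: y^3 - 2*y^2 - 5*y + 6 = (y - 3)*(y^2 + y - 2) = (y - 3)*(y + 2)*(y - 1)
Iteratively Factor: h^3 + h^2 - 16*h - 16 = (h + 1)*(h^2 - 16) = (h - 4)*(h + 1)*(h + 4)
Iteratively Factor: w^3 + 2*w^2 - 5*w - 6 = (w - 2)*(w^2 + 4*w + 3) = (w - 2)*(w + 3)*(w + 1)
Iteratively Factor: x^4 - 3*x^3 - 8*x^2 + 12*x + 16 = (x + 2)*(x^3 - 5*x^2 + 2*x + 8) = (x - 4)*(x + 2)*(x^2 - x - 2) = (x - 4)*(x + 1)*(x + 2)*(x - 2)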